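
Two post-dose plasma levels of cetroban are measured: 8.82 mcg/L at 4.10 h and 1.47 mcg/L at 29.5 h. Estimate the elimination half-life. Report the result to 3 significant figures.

k = ln(C₁/C₂) / (t₂ − t₁) = ln(8.82/1.47) / (29.5 − 4.10)
  = 1.792 / 25.40 = 0.07054 h⁻¹
t½ = ln 2 / k = ln 2 / 0.07054 ≈ 9.83 hours

9.83 hours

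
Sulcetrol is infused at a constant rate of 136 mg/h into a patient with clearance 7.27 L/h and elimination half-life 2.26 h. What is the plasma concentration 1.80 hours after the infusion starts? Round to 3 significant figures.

Css = rate / CL = 136 / 7.27 = 18.71 mg/L
k = ln 2 / 2.26 = 0.3067 h⁻¹
C(t) = Css (1 − e^(−kt)) = 18.71 × (1 − e^(−0.5521)) = 18.71 × 0.4242 ≈ 7.94 mg/L

7.94 mg/L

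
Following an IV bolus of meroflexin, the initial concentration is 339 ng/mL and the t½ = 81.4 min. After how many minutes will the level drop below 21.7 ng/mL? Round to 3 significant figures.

k = ln 2 / 81.4 = 0.008515 min⁻¹
C(t) = C₀ e^(−kt)  ⇒  t = ln(C₀/C) / k
t = ln(339/21.7) / 0.008515 = 2.749 / 0.008515 ≈ 323 minutes

323 minutes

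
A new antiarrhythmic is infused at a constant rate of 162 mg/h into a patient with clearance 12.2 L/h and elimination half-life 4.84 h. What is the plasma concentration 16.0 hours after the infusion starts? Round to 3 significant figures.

11.9 µg/mL

Css = rate / CL = 162 / 12.2 = 13.28 µg/mL
k = ln 2 / 4.84 = 0.1432 h⁻¹
C(t) = Css (1 − e^(−kt)) = 13.28 × (1 − e^(−2.291)) = 13.28 × 0.8989 ≈ 11.9 µg/mL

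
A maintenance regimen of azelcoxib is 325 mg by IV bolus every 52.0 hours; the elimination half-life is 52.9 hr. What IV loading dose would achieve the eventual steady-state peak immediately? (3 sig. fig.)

658 mg

k = ln 2 / 52.9 = 0.01310 hr⁻¹
Accumulation ratio R = 1 / (1 − e^(−kτ)) = 1 / (1 − e^(−0.01310×52.0)) = 1 / (1 − 0.5059) = 2.024
Loading dose = maintenance dose × R = 325 × 2.024 ≈ 658 mg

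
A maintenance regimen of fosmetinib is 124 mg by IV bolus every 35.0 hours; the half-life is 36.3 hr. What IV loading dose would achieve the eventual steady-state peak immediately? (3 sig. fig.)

k = ln 2 / 36.3 = 0.01909 hr⁻¹
Accumulation ratio R = 1 / (1 − e^(−kτ)) = 1 / (1 − e^(−0.01909×35.0)) = 1 / (1 − 0.5126) = 2.052
Loading dose = maintenance dose × R = 124 × 2.052 ≈ 254 mg

254 mg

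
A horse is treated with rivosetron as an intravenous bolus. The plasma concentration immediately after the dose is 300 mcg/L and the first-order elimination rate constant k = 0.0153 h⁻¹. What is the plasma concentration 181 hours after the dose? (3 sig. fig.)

18.8 mcg/L

C(t) = C₀ e^(−kt) = 300 × e^(−0.01530 × 181) = 300 × e^(−2.769) = 300 × 0.06271 ≈ 18.8 mcg/L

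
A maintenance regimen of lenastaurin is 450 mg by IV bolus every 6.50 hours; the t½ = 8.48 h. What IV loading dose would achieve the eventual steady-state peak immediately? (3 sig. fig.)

1090 mg

k = ln 2 / 8.48 = 0.08174 h⁻¹
Accumulation ratio R = 1 / (1 − e^(−kτ)) = 1 / (1 − e^(−0.08174×6.50)) = 1 / (1 − 0.5878) = 2.426
Loading dose = maintenance dose × R = 450 × 2.426 ≈ 1090 mg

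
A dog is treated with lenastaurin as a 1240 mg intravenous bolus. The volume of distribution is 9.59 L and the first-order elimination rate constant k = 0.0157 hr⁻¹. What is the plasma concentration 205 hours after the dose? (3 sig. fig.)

5.17 µg/mL

C₀ = dose / V = 1240 / 9.59 = 129.3 µg/mL
C(t) = C₀ e^(−kt) = 129.3 × e^(−0.01570 × 205) = 129.3 × e^(−3.218) = 129.3 × 0.04002 ≈ 5.17 µg/mL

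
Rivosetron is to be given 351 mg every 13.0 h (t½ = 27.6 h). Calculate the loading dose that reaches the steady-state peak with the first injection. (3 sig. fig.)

k = ln 2 / 27.6 = 0.02511 h⁻¹
Accumulation ratio R = 1 / (1 − e^(−kτ)) = 1 / (1 − e^(−0.02511×13.0)) = 1 / (1 − 0.7215) = 3.590
Loading dose = maintenance dose × R = 351 × 3.590 ≈ 1260 mg

1260 mg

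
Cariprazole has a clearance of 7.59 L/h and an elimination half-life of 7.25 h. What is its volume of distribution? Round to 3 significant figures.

79.4 L

k = ln 2 / t½ = ln 2 / 7.25 = 0.09561 h⁻¹
V = CL / k = 7.59 / 0.09561 ≈ 79.4 L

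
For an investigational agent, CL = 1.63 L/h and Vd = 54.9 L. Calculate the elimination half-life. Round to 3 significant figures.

23.3 hours

k = CL / V = 1.63 / 54.9 = 0.02969 h⁻¹
t½ = ln 2 / k = ln 2 / 0.02969 ≈ 23.3 hours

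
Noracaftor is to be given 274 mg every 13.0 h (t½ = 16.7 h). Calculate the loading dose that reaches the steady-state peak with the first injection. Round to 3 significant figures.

k = ln 2 / 16.7 = 0.04151 h⁻¹
Accumulation ratio R = 1 / (1 − e^(−kτ)) = 1 / (1 − e^(−0.04151×13.0)) = 1 / (1 − 0.5830) = 2.398
Loading dose = maintenance dose × R = 274 × 2.398 ≈ 657 mg

657 mg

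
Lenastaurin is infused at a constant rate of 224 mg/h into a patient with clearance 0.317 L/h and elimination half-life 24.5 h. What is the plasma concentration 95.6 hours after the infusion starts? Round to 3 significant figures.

659 mg/L

Css = rate / CL = 224 / 0.317 = 706.6 mg/L
k = ln 2 / 24.5 = 0.02829 h⁻¹
C(t) = Css (1 − e^(−kt)) = 706.6 × (1 − e^(−2.705)) = 706.6 × 0.9331 ≈ 659 mg/L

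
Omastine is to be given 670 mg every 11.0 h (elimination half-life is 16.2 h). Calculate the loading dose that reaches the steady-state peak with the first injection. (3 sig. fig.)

k = ln 2 / 16.2 = 0.04279 h⁻¹
Accumulation ratio R = 1 / (1 − e^(−kτ)) = 1 / (1 − e^(−0.04279×11.0)) = 1 / (1 − 0.6246) = 2.664
Loading dose = maintenance dose × R = 670 × 2.664 ≈ 1780 mg

1780 mg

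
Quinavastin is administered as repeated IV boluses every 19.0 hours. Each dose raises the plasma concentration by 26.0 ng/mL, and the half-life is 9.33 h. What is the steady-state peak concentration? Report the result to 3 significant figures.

34.4 ng/mL

k = ln 2 / 9.33 = 0.07429 h⁻¹
Fraction remaining after one interval: e^(−kτ) = e^(−0.07429 × 19.0) = 0.2438
R = 1 / (1 − 0.2438) = 1.322
Css,max = 26.0 × 1.322 ≈ 34.4 ng/mL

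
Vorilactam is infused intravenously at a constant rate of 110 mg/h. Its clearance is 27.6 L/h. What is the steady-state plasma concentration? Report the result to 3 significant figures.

3.99 µg/mL

Css = infusion rate / CL = 110 / 27.6 ≈ 3.99 µg/mL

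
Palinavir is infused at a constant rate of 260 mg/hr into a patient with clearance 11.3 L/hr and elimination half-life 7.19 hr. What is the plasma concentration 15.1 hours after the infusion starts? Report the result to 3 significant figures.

17.6 mg/L

Css = rate / CL = 260 / 11.3 = 23.01 mg/L
k = ln 2 / 7.19 = 0.09640 hr⁻¹
C(t) = Css (1 − e^(−kt)) = 23.01 × (1 − e^(−1.456)) = 23.01 × 0.7668 ≈ 17.6 mg/L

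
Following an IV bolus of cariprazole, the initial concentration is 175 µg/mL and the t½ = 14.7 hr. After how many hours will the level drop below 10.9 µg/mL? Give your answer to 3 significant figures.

58.9 hours

k = ln 2 / 14.7 = 0.04715 hr⁻¹
C(t) = C₀ e^(−kt)  ⇒  t = ln(C₀/C) / k
t = ln(175/10.9) / 0.04715 = 2.776 / 0.04715 ≈ 58.9 hours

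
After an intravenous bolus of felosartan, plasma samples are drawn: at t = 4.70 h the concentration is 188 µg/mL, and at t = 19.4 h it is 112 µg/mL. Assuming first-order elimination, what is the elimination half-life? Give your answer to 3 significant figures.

k = ln(C₁/C₂) / (t₂ − t₁) = ln(188/112) / (19.4 − 4.70)
  = 0.5179 / 14.70 = 0.03523 h⁻¹
t½ = ln 2 / k = ln 2 / 0.03523 ≈ 19.7 hours

19.7 hours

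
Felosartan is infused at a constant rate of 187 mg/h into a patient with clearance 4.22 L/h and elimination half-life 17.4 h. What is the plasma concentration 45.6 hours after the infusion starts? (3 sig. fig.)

Css = rate / CL = 187 / 4.22 = 44.31 mg/L
k = ln 2 / 17.4 = 0.03984 h⁻¹
C(t) = Css (1 − e^(−kt)) = 44.31 × (1 − e^(−1.817)) = 44.31 × 0.8374 ≈ 37.1 mg/L

37.1 mg/L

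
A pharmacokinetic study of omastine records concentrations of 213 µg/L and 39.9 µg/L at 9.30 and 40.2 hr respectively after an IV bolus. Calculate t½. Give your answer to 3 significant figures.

12.8 hours

k = ln(C₁/C₂) / (t₂ − t₁) = ln(213/39.9) / (40.2 − 9.30)
  = 1.675 / 30.90 = 0.05420 hr⁻¹
t½ = ln 2 / k = ln 2 / 0.05420 ≈ 12.8 hours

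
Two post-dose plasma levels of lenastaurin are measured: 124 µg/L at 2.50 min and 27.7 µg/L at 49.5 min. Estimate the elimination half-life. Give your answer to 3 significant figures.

k = ln(C₁/C₂) / (t₂ − t₁) = ln(124/27.7) / (49.5 − 2.50)
  = 1.499 / 47.00 = 0.03189 min⁻¹
t½ = ln 2 / k = ln 2 / 0.03189 ≈ 21.7 minutes

21.7 minutes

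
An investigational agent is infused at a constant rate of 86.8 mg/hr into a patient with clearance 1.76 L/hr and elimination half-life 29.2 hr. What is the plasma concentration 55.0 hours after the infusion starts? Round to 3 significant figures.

36.0 mg/L

Css = rate / CL = 86.8 / 1.76 = 49.32 mg/L
k = ln 2 / 29.2 = 0.02374 hr⁻¹
C(t) = Css (1 − e^(−kt)) = 49.32 × (1 − e^(−1.306)) = 49.32 × 0.7290 ≈ 36.0 mg/L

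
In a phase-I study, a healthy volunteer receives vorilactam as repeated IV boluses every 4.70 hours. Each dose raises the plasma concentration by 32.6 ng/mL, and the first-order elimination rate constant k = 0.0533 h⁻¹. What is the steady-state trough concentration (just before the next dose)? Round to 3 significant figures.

Fraction remaining after one interval: e^(−kτ) = e^(−0.05330 × 4.70) = 0.7784
R = 1 / (1 − 0.7784) = 4.513
Css,max = 32.6 × 4.513 = 147.1 ng/mL
Css,min = Css,max × e^(−kτ) = 147.1 × 0.7784 ≈ 115 ng/mL

115 ng/mL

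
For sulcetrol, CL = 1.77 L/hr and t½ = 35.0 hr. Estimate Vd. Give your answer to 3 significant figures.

k = ln 2 / t½ = ln 2 / 35.0 = 0.01980 hr⁻¹
V = CL / k = 1.77 / 0.01980 ≈ 89.4 L

89.4 L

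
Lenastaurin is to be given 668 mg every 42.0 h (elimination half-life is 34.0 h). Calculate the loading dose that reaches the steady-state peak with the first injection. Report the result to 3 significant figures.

1160 mg

k = ln 2 / 34.0 = 0.02039 h⁻¹
Accumulation ratio R = 1 / (1 − e^(−kτ)) = 1 / (1 − e^(−0.02039×42.0)) = 1 / (1 − 0.4248) = 1.738
Loading dose = maintenance dose × R = 668 × 1.738 ≈ 1160 mg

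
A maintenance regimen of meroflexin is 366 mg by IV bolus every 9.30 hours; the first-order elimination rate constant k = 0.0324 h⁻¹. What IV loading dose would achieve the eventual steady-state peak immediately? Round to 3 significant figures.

Accumulation ratio R = 1 / (1 − e^(−kτ)) = 1 / (1 − e^(−0.03240×9.30)) = 1 / (1 − 0.7398) = 3.844
Loading dose = maintenance dose × R = 366 × 3.844 ≈ 1410 mg

1410 mg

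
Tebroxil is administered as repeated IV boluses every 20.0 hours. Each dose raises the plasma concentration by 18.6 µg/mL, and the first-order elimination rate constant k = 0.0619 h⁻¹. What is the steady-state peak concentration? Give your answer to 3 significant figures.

26.2 µg/mL

Fraction remaining after one interval: e^(−kτ) = e^(−0.06190 × 20.0) = 0.2900
R = 1 / (1 − 0.2900) = 1.408
Css,max = 18.6 × 1.408 ≈ 26.2 µg/mL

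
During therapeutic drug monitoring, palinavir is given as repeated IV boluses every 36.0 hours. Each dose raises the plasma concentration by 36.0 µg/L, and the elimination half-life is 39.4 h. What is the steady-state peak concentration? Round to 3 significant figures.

k = ln 2 / 39.4 = 0.01759 h⁻¹
Fraction remaining after one interval: e^(−kτ) = e^(−0.01759 × 36.0) = 0.5308
R = 1 / (1 − 0.5308) = 2.131
Css,max = 36.0 × 2.131 ≈ 76.7 µg/L

76.7 µg/L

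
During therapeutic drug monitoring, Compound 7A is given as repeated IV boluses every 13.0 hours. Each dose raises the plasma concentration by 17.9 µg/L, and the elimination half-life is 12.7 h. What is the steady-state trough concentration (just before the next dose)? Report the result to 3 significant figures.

k = ln 2 / 12.7 = 0.05458 h⁻¹
Fraction remaining after one interval: e^(−kτ) = e^(−0.05458 × 13.0) = 0.4919
R = 1 / (1 − 0.4919) = 1.968
Css,max = 17.9 × 1.968 = 35.23 µg/L
Css,min = Css,max × e^(−kτ) = 35.23 × 0.4919 ≈ 17.3 µg/L

17.3 µg/L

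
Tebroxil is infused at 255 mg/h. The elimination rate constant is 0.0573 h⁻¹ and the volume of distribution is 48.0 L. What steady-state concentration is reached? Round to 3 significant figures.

92.7 µg/mL

CL = k · V = 0.0573 × 48.0 = 2.750 L/h
Css = rate / CL = 255 / 2.750 ≈ 92.7 µg/mL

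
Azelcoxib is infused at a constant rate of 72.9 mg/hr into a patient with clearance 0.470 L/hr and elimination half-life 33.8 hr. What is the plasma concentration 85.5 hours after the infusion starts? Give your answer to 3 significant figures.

128 mg/L

Css = rate / CL = 72.9 / 0.470 = 155.1 mg/L
k = ln 2 / 33.8 = 0.02051 hr⁻¹
C(t) = Css (1 − e^(−kt)) = 155.1 × (1 − e^(−1.753)) = 155.1 × 0.8268 ≈ 128 mg/L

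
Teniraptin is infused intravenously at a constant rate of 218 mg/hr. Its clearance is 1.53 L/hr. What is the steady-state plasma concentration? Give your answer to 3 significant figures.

142 µg/mL

Css = infusion rate / CL = 218 / 1.53 ≈ 142 µg/mL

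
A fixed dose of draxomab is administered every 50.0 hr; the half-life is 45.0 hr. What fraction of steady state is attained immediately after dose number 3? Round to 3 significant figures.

0.901

k = ln 2 / 45.0 = 0.01540 hr⁻¹
f_n = 1 − e^(−nkτ) = 1 − e^(−3 × 0.01540 × 50.0) = 1 − e^(−2.310) = 1 − 0.09921 ≈ 0.901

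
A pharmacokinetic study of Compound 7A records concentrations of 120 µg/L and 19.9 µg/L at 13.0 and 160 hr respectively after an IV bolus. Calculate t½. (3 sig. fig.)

k = ln(C₁/C₂) / (t₂ − t₁) = ln(120/19.9) / (160 − 13.0)
  = 1.797 / 147.0 = 0.01222 hr⁻¹
t½ = ln 2 / k = ln 2 / 0.01222 ≈ 56.7 hours

56.7 hours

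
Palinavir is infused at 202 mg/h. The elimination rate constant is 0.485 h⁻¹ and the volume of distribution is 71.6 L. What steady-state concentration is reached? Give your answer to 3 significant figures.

CL = k · V = 0.485 × 71.6 = 34.73 L/h
Css = rate / CL = 202 / 34.73 ≈ 5.82 mg/L

5.82 mg/L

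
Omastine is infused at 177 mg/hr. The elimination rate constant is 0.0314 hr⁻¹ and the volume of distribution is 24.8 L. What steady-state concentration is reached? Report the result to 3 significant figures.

227 mg/L

CL = k · V = 0.0314 × 24.8 = 0.7787 L/hr
Css = rate / CL = 177 / 0.7787 ≈ 227 mg/L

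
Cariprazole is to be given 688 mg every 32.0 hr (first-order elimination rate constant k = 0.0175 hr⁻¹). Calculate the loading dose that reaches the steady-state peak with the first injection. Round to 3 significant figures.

Accumulation ratio R = 1 / (1 − e^(−kτ)) = 1 / (1 − e^(−0.01750×32.0)) = 1 / (1 − 0.5712) = 2.332
Loading dose = maintenance dose × R = 688 × 2.332 ≈ 1600 mg

1600 mg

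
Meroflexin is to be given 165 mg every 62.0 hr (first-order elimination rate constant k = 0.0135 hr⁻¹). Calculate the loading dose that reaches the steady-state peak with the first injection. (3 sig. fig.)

Accumulation ratio R = 1 / (1 − e^(−kτ)) = 1 / (1 − e^(−0.01350×62.0)) = 1 / (1 − 0.4330) = 1.764
Loading dose = maintenance dose × R = 165 × 1.764 ≈ 291 mg

291 mg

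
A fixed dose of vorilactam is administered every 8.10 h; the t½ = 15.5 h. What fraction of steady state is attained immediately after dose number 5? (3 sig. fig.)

k = ln 2 / 15.5 = 0.04472 h⁻¹
f_n = 1 − e^(−nkτ) = 1 − e^(−5 × 0.04472 × 8.10) = 1 − e^(−1.811) = 1 − 0.1635 ≈ 0.837

0.837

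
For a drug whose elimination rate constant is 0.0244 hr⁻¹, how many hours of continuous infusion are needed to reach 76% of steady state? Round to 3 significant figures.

58.5 hours

f = 1 − e^(−kt)  ⇒  t = −ln(1 − f) / k
t = −ln(1 − 0.76) / 0.02440 = 1.427 / 0.02440 ≈ 58.5 hours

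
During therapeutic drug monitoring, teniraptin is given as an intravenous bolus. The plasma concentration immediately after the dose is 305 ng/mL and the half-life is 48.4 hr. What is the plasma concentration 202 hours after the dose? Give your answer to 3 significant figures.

16.9 ng/mL

k = ln 2 / 48.4 = 0.01432 hr⁻¹
202 hr is 4.174 half-lives, so C = 305 × (1/2)^4.174 = 305 × 0.05542 ≈ 16.9 ng/mL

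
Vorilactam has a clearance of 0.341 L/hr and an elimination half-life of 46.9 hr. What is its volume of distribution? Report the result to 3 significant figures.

k = ln 2 / t½ = ln 2 / 46.9 = 0.01478 hr⁻¹
V = CL / k = 0.341 / 0.01478 ≈ 23.1 L

23.1 L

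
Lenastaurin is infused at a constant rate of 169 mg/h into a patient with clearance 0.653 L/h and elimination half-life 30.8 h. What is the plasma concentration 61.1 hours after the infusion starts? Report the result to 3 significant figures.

Css = rate / CL = 169 / 0.653 = 258.8 µg/mL
k = ln 2 / 30.8 = 0.02250 h⁻¹
C(t) = Css (1 − e^(−kt)) = 258.8 × (1 − e^(−1.375)) = 258.8 × 0.7472 ≈ 193 µg/mL

193 µg/mL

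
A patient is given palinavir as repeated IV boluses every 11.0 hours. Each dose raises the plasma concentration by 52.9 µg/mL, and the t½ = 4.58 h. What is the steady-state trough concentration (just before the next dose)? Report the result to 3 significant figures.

12.3 µg/mL

k = ln 2 / 4.58 = 0.1513 h⁻¹
Fraction remaining after one interval: e^(−kτ) = e^(−0.1513 × 11.0) = 0.1892
R = 1 / (1 − 0.1892) = 1.233
Css,max = 52.9 × 1.233 = 65.25 µg/mL
Css,min = Css,max × e^(−kτ) = 65.25 × 0.1892 ≈ 12.3 µg/mL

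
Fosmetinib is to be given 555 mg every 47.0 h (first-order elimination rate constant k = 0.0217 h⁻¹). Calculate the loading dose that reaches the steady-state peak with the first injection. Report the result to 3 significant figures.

Accumulation ratio R = 1 / (1 − e^(−kτ)) = 1 / (1 − e^(−0.02170×47.0)) = 1 / (1 − 0.3606) = 1.564
Loading dose = maintenance dose × R = 555 × 1.564 ≈ 868 mg

868 mg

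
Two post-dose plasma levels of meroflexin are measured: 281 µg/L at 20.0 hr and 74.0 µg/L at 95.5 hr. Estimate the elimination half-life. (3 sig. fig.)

39.2 hours

k = ln(C₁/C₂) / (t₂ − t₁) = ln(281/74.0) / (95.5 − 20.0)
  = 1.334 / 75.50 = 0.01767 hr⁻¹
t½ = ln 2 / k = ln 2 / 0.01767 ≈ 39.2 hours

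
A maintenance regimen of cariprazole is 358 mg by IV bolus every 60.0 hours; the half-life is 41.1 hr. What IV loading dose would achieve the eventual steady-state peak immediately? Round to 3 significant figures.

562 mg

k = ln 2 / 41.1 = 0.01686 hr⁻¹
Accumulation ratio R = 1 / (1 − e^(−kτ)) = 1 / (1 − e^(−0.01686×60.0)) = 1 / (1 − 0.3635) = 1.571
Loading dose = maintenance dose × R = 358 × 1.571 ≈ 562 mg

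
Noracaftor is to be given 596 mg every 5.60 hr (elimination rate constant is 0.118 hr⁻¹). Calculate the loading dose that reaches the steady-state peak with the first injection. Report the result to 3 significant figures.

Accumulation ratio R = 1 / (1 − e^(−kτ)) = 1 / (1 − e^(−0.1180×5.60)) = 1 / (1 − 0.5164) = 2.068
Loading dose = maintenance dose × R = 596 × 2.068 ≈ 1230 mg

1230 mg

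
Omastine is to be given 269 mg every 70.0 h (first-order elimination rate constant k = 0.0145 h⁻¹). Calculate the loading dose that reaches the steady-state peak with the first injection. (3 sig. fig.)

Accumulation ratio R = 1 / (1 − e^(−kτ)) = 1 / (1 − e^(−0.01450×70.0)) = 1 / (1 − 0.3624) = 1.568
Loading dose = maintenance dose × R = 269 × 1.568 ≈ 422 mg

422 mg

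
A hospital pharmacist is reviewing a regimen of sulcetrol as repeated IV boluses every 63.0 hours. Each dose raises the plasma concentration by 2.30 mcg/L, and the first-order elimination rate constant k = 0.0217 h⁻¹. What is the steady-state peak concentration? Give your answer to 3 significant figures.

3.09 mcg/L

Fraction remaining after one interval: e^(−kτ) = e^(−0.02170 × 63.0) = 0.2548
R = 1 / (1 − 0.2548) = 1.342
Css,max = 2.30 × 1.342 ≈ 3.09 mcg/L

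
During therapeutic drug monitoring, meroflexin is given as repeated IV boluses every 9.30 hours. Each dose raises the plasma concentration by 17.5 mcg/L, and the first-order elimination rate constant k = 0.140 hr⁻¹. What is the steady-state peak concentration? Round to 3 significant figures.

24.0 mcg/L

Fraction remaining after one interval: e^(−kτ) = e^(−0.1400 × 9.30) = 0.2720
R = 1 / (1 − 0.2720) = 1.374
Css,max = 17.5 × 1.374 ≈ 24.0 mcg/L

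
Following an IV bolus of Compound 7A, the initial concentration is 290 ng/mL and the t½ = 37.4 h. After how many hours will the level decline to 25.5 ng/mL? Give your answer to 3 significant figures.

131 hours

k = ln 2 / 37.4 = 0.01853 h⁻¹
C(t) = C₀ e^(−kt)  ⇒  t = ln(C₀/C) / k
t = ln(290/25.5) / 0.01853 = 2.431 / 0.01853 ≈ 131 hours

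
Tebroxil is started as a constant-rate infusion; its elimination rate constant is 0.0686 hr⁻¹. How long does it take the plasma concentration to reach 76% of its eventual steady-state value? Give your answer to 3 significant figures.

f = 1 − e^(−kt)  ⇒  t = −ln(1 − f) / k
t = −ln(1 − 0.76) / 0.06860 = 1.427 / 0.06860 ≈ 20.8 hours

20.8 hours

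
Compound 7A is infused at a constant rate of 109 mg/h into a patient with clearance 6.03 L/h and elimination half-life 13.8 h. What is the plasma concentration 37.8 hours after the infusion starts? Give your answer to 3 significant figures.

Css = rate / CL = 109 / 6.03 = 18.08 mg/L
k = ln 2 / 13.8 = 0.05023 h⁻¹
C(t) = Css (1 − e^(−kt)) = 18.08 × (1 − e^(−1.899)) = 18.08 × 0.8502 ≈ 15.4 mg/L

15.4 mg/L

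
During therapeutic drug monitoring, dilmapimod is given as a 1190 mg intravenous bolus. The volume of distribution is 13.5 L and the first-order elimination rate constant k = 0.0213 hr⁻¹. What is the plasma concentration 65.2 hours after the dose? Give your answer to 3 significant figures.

22.0 µg/mL

C₀ = dose / V = 1190 / 13.5 = 88.15 µg/mL
C(t) = C₀ e^(−kt) = 88.15 × e^(−0.02130 × 65.2) = 88.15 × e^(−1.389) = 88.15 × 0.2494 ≈ 22.0 µg/mL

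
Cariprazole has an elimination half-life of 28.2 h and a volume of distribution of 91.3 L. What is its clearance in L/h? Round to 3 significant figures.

2.24 L/h

k = ln 2 / t½ = ln 2 / 28.2 = 0.02458 h⁻¹
CL = k · V = 0.02458 × 91.3 ≈ 2.24 L/h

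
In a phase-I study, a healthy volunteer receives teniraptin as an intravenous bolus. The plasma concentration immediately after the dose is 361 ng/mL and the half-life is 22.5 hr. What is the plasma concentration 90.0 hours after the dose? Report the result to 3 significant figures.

22.6 ng/mL

k = ln 2 / 22.5 = 0.03081 hr⁻¹
90.0 hr is 4.000 half-lives, so C = 361 × (1/2)^4.000 = 361 × 0.06250 ≈ 22.6 ng/mL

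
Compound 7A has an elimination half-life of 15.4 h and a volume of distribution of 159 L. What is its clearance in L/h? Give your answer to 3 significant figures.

k = ln 2 / t½ = ln 2 / 15.4 = 0.04501 h⁻¹
CL = k · V = 0.04501 × 159 ≈ 7.16 L/h

7.16 L/h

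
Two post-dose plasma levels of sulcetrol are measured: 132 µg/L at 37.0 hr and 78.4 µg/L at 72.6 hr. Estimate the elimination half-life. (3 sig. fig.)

k = ln(C₁/C₂) / (t₂ − t₁) = ln(132/78.4) / (72.6 − 37.0)
  = 0.5210 / 35.60 = 0.01463 hr⁻¹
t½ = ln 2 / k = ln 2 / 0.01463 ≈ 47.4 hours

47.4 hours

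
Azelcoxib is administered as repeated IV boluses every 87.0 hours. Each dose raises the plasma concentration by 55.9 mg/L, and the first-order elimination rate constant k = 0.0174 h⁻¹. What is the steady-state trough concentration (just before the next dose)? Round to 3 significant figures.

Fraction remaining after one interval: e^(−kτ) = e^(−0.01740 × 87.0) = 0.2201
R = 1 / (1 − 0.2201) = 1.282
Css,max = 55.9 × 1.282 = 71.67 mg/L
Css,min = Css,max × e^(−kτ) = 71.67 × 0.2201 ≈ 15.8 mg/L

15.8 mg/L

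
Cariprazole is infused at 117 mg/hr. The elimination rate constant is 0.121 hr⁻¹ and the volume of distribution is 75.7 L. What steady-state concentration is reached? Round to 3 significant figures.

12.8 mg/L

CL = k · V = 0.121 × 75.7 = 9.160 L/hr
Css = rate / CL = 117 / 9.160 ≈ 12.8 mg/L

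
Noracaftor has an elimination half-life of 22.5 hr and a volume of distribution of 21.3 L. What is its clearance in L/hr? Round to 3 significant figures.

k = ln 2 / t½ = ln 2 / 22.5 = 0.03081 hr⁻¹
CL = k · V = 0.03081 × 21.3 ≈ 0.656 L/hr

0.656 L/hr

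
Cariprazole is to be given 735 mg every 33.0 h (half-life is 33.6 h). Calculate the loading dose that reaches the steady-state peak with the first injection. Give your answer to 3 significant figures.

k = ln 2 / 33.6 = 0.02063 h⁻¹
Accumulation ratio R = 1 / (1 − e^(−kτ)) = 1 / (1 − e^(−0.02063×33.0)) = 1 / (1 − 0.5062) = 2.025
Loading dose = maintenance dose × R = 735 × 2.025 ≈ 1490 mg

1490 mg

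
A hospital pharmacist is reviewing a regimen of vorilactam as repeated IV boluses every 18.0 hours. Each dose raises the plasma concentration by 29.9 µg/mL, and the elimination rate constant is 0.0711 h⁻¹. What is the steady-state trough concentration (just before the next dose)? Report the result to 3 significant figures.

11.5 µg/mL

Fraction remaining after one interval: e^(−kτ) = e^(−0.07110 × 18.0) = 0.2781
R = 1 / (1 − 0.2781) = 1.385
Css,max = 29.9 × 1.385 = 41.42 µg/mL
Css,min = Css,max × e^(−kτ) = 41.42 × 0.2781 ≈ 11.5 µg/mL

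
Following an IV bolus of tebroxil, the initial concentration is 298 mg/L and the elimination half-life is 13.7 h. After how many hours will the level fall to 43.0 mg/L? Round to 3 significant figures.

38.3 hours

k = ln 2 / 13.7 = 0.05059 h⁻¹
C(t) = C₀ e^(−kt)  ⇒  t = ln(C₀/C) / k
t = ln(298/43.0) / 0.05059 = 1.936 / 0.05059 ≈ 38.3 hours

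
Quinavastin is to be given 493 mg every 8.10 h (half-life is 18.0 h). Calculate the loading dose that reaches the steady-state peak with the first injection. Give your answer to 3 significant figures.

1840 mg

k = ln 2 / 18.0 = 0.03851 h⁻¹
Accumulation ratio R = 1 / (1 − e^(−kτ)) = 1 / (1 − e^(−0.03851×8.10)) = 1 / (1 − 0.7320) = 3.732
Loading dose = maintenance dose × R = 493 × 3.732 ≈ 1840 mg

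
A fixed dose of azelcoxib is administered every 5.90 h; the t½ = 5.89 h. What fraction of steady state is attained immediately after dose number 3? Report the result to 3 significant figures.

0.875

k = ln 2 / 5.89 = 0.1177 h⁻¹
f_n = 1 − e^(−nkτ) = 1 − e^(−3 × 0.1177 × 5.90) = 1 − e^(−2.083) = 1 − 0.1246 ≈ 0.875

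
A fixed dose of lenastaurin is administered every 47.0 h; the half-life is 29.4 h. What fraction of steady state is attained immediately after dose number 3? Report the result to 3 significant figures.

0.964

k = ln 2 / 29.4 = 0.02358 h⁻¹
f_n = 1 − e^(−nkτ) = 1 − e^(−3 × 0.02358 × 47.0) = 1 − e^(−3.324) = 1 − 0.03600 ≈ 0.964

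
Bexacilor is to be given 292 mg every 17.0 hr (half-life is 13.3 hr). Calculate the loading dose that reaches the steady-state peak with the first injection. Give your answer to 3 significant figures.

497 mg

k = ln 2 / 13.3 = 0.05212 hr⁻¹
Accumulation ratio R = 1 / (1 − e^(−kτ)) = 1 / (1 − e^(−0.05212×17.0)) = 1 / (1 − 0.4123) = 1.702
Loading dose = maintenance dose × R = 292 × 1.702 ≈ 497 mg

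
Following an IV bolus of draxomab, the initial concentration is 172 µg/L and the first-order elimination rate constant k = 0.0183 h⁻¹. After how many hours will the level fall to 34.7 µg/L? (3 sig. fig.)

C(t) = C₀ e^(−kt)  ⇒  t = ln(C₀/C) / k
t = ln(172/34.7) / 0.01830 = 1.601 / 0.01830 ≈ 87.5 hours

87.5 hours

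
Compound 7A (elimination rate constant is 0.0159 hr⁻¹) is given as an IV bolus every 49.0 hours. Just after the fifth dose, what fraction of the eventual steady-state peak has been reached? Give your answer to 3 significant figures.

f_n = 1 − e^(−nkτ) = 1 − e^(−5 × 0.01590 × 49.0) = 1 − e^(−3.896) = 1 − 0.02033 ≈ 0.980

0.980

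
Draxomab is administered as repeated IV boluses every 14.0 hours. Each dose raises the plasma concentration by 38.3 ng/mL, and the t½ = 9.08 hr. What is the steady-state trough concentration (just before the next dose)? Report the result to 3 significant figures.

20.0 ng/mL

k = ln 2 / 9.08 = 0.07634 hr⁻¹
Fraction remaining after one interval: e^(−kτ) = e^(−0.07634 × 14.0) = 0.3434
R = 1 / (1 − 0.3434) = 1.523
Css,max = 38.3 × 1.523 = 58.33 ng/mL
Css,min = Css,max × e^(−kτ) = 58.33 × 0.3434 ≈ 20.0 ng/mL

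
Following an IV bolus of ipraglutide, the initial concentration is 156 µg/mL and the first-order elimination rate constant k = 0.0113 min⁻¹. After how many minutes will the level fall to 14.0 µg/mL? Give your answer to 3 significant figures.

C(t) = C₀ e^(−kt)  ⇒  t = ln(C₀/C) / k
t = ln(156/14.0) / 0.01130 = 2.411 / 0.01130 ≈ 213 minutes

213 minutes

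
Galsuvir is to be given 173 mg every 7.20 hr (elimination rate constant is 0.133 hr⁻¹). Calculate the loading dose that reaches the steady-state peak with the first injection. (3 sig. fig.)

Accumulation ratio R = 1 / (1 − e^(−kτ)) = 1 / (1 − e^(−0.1330×7.20)) = 1 / (1 − 0.3838) = 1.623
Loading dose = maintenance dose × R = 173 × 1.623 ≈ 281 mg

281 mg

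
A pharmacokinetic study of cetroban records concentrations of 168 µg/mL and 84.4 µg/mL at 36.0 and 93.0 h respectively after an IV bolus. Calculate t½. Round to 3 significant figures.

k = ln(C₁/C₂) / (t₂ − t₁) = ln(168/84.4) / (93.0 − 36.0)
  = 0.6884 / 57.00 = 0.01208 h⁻¹
t½ = ln 2 / k = ln 2 / 0.01208 ≈ 57.4 hours

57.4 hours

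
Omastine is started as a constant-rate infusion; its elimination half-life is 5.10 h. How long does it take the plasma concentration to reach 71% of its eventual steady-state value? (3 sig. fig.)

9.11 hours

k = ln 2 / 5.10 = 0.1359 h⁻¹
f = 1 − e^(−kt)  ⇒  t = −ln(1 − f) / k
t = −ln(1 − 0.71) / 0.1359 = 1.238 / 0.1359 ≈ 9.11 hours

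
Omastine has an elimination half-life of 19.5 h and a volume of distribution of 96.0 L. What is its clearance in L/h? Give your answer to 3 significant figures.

k = ln 2 / t½ = ln 2 / 19.5 = 0.03555 h⁻¹
CL = k · V = 0.03555 × 96.0 ≈ 3.41 L/h

3.41 L/h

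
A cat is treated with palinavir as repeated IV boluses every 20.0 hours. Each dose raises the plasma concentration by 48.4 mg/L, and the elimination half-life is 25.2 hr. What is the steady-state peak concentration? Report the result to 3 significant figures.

114 mg/L

k = ln 2 / 25.2 = 0.02751 hr⁻¹
Fraction remaining after one interval: e^(−kτ) = e^(−0.02751 × 20.0) = 0.5769
R = 1 / (1 − 0.5769) = 2.363
Css,max = 48.4 × 2.363 ≈ 114 mg/L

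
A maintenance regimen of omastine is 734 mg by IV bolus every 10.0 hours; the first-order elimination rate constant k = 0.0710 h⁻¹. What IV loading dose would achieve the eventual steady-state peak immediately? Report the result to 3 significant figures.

Accumulation ratio R = 1 / (1 − e^(−kτ)) = 1 / (1 − e^(−0.07100×10.0)) = 1 / (1 − 0.4916) = 1.967
Loading dose = maintenance dose × R = 734 × 1.967 ≈ 1440 mg

1440 mg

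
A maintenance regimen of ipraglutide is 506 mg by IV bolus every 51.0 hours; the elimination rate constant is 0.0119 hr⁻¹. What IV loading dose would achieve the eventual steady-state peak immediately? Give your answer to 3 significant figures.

1110 mg

Accumulation ratio R = 1 / (1 − e^(−kτ)) = 1 / (1 − e^(−0.01190×51.0)) = 1 / (1 − 0.5450) = 2.198
Loading dose = maintenance dose × R = 506 × 2.198 ≈ 1110 mg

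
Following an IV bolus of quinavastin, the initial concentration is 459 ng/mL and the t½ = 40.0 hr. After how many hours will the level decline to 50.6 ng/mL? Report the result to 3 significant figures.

k = ln 2 / 40.0 = 0.01733 hr⁻¹
C(t) = C₀ e^(−kt)  ⇒  t = ln(C₀/C) / k
t = ln(459/50.6) / 0.01733 = 2.205 / 0.01733 ≈ 127 hours

127 hours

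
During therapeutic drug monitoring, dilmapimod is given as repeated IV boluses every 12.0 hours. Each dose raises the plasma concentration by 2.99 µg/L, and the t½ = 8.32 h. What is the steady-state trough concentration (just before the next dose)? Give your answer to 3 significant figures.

1.74 µg/L

k = ln 2 / 8.32 = 0.08331 h⁻¹
Fraction remaining after one interval: e^(−kτ) = e^(−0.08331 × 12.0) = 0.3680
R = 1 / (1 − 0.3680) = 1.582
Css,max = 2.99 × 1.582 = 4.731 µg/L
Css,min = Css,max × e^(−kτ) = 4.731 × 0.3680 ≈ 1.74 µg/L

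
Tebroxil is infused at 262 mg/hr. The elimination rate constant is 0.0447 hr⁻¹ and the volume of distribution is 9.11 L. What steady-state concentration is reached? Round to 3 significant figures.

CL = k · V = 0.0447 × 9.11 = 0.4072 L/hr
Css = rate / CL = 262 / 0.4072 ≈ 643 µg/mL

643 µg/mL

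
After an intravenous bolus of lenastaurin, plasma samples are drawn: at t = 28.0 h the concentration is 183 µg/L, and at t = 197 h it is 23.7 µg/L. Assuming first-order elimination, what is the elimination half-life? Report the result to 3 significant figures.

k = ln(C₁/C₂) / (t₂ − t₁) = ln(183/23.7) / (197 − 28.0)
  = 2.044 / 169.0 = 0.01209 h⁻¹
t½ = ln 2 / k = ln 2 / 0.01209 ≈ 57.3 hours

57.3 hours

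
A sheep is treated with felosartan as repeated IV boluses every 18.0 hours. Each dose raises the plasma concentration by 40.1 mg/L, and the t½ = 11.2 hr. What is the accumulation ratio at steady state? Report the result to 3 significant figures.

k = ln 2 / 11.2 = 0.06189 hr⁻¹
Fraction remaining after one interval: e^(−kτ) = e^(−0.06189 × 18.0) = 0.3282
R = 1 / (1 − 0.3282) = 1 / 0.6718 ≈ 1.49

1.49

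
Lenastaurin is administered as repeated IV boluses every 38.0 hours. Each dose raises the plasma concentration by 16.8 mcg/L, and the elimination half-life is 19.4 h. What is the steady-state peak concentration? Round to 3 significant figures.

22.6 mcg/L

k = ln 2 / 19.4 = 0.03573 h⁻¹
Fraction remaining after one interval: e^(−kτ) = e^(−0.03573 × 38.0) = 0.2572
R = 1 / (1 − 0.2572) = 1.346
Css,max = 16.8 × 1.346 ≈ 22.6 mcg/L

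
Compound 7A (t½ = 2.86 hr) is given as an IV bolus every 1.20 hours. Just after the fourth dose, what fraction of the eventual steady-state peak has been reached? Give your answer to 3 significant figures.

k = ln 2 / 2.86 = 0.2424 hr⁻¹
f_n = 1 − e^(−nkτ) = 1 − e^(−4 × 0.2424 × 1.20) = 1 − e^(−1.163) = 1 − 0.3124 ≈ 0.688

0.688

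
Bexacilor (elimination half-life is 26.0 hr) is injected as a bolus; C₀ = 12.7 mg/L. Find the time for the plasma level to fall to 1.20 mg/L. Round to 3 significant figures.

88.5 hours

k = ln 2 / 26.0 = 0.02666 hr⁻¹
C(t) = C₀ e^(−kt)  ⇒  t = ln(C₀/C) / k
t = ln(12.7/1.20) / 0.02666 = 2.359 / 0.02666 ≈ 88.5 hours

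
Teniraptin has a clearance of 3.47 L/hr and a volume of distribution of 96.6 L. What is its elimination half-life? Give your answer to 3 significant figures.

k = CL / V = 3.47 / 96.6 = 0.03592 hr⁻¹
t½ = ln 2 / k = ln 2 / 0.03592 ≈ 19.3 hours

19.3 hours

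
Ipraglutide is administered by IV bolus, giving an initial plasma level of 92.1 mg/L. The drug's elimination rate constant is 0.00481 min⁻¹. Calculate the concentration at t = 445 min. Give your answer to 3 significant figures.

10.8 mg/L

C(t) = C₀ e^(−kt) = 92.1 × e^(−0.004810 × 445) = 92.1 × e^(−2.140) = 92.1 × 0.1176 ≈ 10.8 mg/L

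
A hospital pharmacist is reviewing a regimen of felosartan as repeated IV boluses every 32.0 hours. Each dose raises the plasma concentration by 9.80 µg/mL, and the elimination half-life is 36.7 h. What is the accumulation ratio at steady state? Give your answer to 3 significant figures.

k = ln 2 / 36.7 = 0.01889 h⁻¹
Fraction remaining after one interval: e^(−kτ) = e^(−0.01889 × 32.0) = 0.5464
R = 1 / (1 − 0.5464) = 1 / 0.4536 ≈ 2.20

2.20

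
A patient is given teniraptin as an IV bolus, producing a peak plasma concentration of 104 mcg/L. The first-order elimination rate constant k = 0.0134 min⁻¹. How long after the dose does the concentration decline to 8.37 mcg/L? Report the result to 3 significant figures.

C(t) = C₀ e^(−kt)  ⇒  t = ln(C₀/C) / k
t = ln(104/8.37) / 0.01340 = 2.520 / 0.01340 ≈ 188 minutes

188 minutes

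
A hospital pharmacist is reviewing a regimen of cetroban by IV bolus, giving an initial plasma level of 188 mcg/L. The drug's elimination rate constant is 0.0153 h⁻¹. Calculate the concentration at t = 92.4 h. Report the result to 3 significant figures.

C(t) = C₀ e^(−kt) = 188 × e^(−0.01530 × 92.4) = 188 × e^(−1.414) = 188 × 0.2432 ≈ 45.7 mcg/L

45.7 mcg/L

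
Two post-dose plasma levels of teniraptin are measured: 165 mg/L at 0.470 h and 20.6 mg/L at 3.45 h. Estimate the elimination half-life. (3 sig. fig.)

0.993 hours

k = ln(C₁/C₂) / (t₂ − t₁) = ln(165/20.6) / (3.45 − 0.470)
  = 2.081 / 2.980 = 0.6982 h⁻¹
t½ = ln 2 / k = ln 2 / 0.6982 ≈ 0.993 hours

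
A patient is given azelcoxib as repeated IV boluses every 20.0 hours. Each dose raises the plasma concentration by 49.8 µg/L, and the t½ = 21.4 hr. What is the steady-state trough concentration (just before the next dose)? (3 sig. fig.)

k = ln 2 / 21.4 = 0.03239 hr⁻¹
Fraction remaining after one interval: e^(−kτ) = e^(−0.03239 × 20.0) = 0.5232
R = 1 / (1 − 0.5232) = 2.097
Css,max = 49.8 × 2.097 = 104.4 µg/L
Css,min = Css,max × e^(−kτ) = 104.4 × 0.5232 ≈ 54.6 µg/L

54.6 µg/L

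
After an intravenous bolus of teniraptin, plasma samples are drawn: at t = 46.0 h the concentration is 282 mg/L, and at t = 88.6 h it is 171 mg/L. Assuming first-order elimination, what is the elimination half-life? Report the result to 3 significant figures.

59.0 hours

k = ln(C₁/C₂) / (t₂ − t₁) = ln(282/171) / (88.6 − 46.0)
  = 0.5002 / 42.60 = 0.01174 h⁻¹
t½ = ln 2 / k = ln 2 / 0.01174 ≈ 59.0 hours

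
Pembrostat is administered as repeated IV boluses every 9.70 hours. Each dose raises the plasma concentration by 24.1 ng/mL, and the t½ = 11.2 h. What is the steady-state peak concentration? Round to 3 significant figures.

53.4 ng/mL

k = ln 2 / 11.2 = 0.06189 h⁻¹
Fraction remaining after one interval: e^(−kτ) = e^(−0.06189 × 9.70) = 0.5486
R = 1 / (1 − 0.5486) = 2.216
Css,max = 24.1 × 2.216 ≈ 53.4 ng/mL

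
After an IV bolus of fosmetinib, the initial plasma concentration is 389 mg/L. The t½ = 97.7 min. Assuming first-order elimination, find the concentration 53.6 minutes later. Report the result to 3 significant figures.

266 mg/L

k = ln 2 / 97.7 = 0.007095 min⁻¹
53.6 min is 0.5486 half-lives, so C = 389 × (1/2)^0.5486 = 389 × 0.6837 ≈ 266 mg/L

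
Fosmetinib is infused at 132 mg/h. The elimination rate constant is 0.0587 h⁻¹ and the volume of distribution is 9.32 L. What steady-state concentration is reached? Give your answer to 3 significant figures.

CL = k · V = 0.0587 × 9.32 = 0.5471 L/h
Css = rate / CL = 132 / 0.5471 ≈ 241 µg/mL

241 µg/mL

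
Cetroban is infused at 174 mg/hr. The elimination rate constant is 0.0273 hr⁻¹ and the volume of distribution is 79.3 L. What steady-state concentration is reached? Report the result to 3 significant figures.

CL = k · V = 0.0273 × 79.3 = 2.165 L/hr
Css = rate / CL = 174 / 2.165 ≈ 80.4 mg/L

80.4 mg/L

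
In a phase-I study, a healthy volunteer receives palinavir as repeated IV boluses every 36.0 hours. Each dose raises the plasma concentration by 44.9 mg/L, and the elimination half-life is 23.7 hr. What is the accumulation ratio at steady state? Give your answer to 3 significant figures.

1.54

k = ln 2 / 23.7 = 0.02925 hr⁻¹
Fraction remaining after one interval: e^(−kτ) = e^(−0.02925 × 36.0) = 0.3489
R = 1 / (1 − 0.3489) = 1 / 0.6511 ≈ 1.54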